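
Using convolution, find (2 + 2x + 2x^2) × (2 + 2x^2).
Ascending coefficients: a = [2, 2, 2], b = [2, 0, 2]. c[0] = 2×2 = 4; c[1] = 2×0 + 2×2 = 4; c[2] = 2×2 + 2×0 + 2×2 = 8; c[3] = 2×2 + 2×0 = 4; c[4] = 2×2 = 4. Result coefficients: [4, 4, 8, 4, 4] → 4 + 4x + 8x^2 + 4x^3 + 4x^4

4 + 4x + 8x^2 + 4x^3 + 4x^4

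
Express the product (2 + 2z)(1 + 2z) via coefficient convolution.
Ascending coefficients: a = [2, 2], b = [1, 2]. c[0] = 2×1 = 2; c[1] = 2×2 + 2×1 = 6; c[2] = 2×2 = 4. Result coefficients: [2, 6, 4] → 2 + 6z + 4z^2

2 + 6z + 4z^2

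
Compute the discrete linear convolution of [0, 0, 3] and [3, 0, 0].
y[0] = 0×3 = 0; y[1] = 0×0 + 0×3 = 0; y[2] = 0×0 + 0×0 + 3×3 = 9; y[3] = 0×0 + 3×0 = 0; y[4] = 3×0 = 0

[0, 0, 9, 0, 0]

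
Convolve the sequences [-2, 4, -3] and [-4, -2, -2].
y[0] = -2×-4 = 8; y[1] = -2×-2 + 4×-4 = -12; y[2] = -2×-2 + 4×-2 + -3×-4 = 8; y[3] = 4×-2 + -3×-2 = -2; y[4] = -3×-2 = 6

[8, -12, 8, -2, 6]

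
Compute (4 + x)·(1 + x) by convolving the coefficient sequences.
Ascending coefficients: a = [4, 1], b = [1, 1]. c[0] = 4×1 = 4; c[1] = 4×1 + 1×1 = 5; c[2] = 1×1 = 1. Result coefficients: [4, 5, 1] → 4 + 5x + x^2

4 + 5x + x^2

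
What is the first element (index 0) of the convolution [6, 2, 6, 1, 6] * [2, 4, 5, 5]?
Use y[k] = Σ_i a[i]·b[k-i] at k=0. y[0] = 6×2 = 12

12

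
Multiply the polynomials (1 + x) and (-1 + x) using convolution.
Ascending coefficients: a = [1, 1], b = [-1, 1]. c[0] = 1×-1 = -1; c[1] = 1×1 + 1×-1 = 0; c[2] = 1×1 = 1. Result coefficients: [-1, 0, 1] → -1 + x^2

-1 + x^2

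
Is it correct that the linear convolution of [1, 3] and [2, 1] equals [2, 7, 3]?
Recompute linear convolution of [1, 3] and [2, 1]: y[0] = 1×2 = 2; y[1] = 1×1 + 3×2 = 7; y[2] = 3×1 = 3 → [2, 7, 3]. Given [2, 7, 3] matches, so answer: Yes

Yes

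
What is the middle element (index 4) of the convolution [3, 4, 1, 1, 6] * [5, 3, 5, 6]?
Use y[k] = Σ_i a[i]·b[k-i] at k=4. y[4] = 4×6 + 1×5 + 1×3 + 6×5 = 62

62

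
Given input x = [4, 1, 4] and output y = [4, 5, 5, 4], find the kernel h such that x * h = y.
Output length 4 = len(x) + len(h) - 1 ⇒ len(h) = 2. Solve h forward using h[k] = (y[k] - Σ_{i≥1} x[i]·h[k-i]) / x[0]: h[0] = y[0] / x[0] = 4 / 4 = 1; h[1] = (y[1] - 1×1) / x[0] = (5 - 1×1) / 4 = 1. So h = [1, 1]. Forward-check [4, 1, 4] * [1, 1]: y[0] = 4×1 = 4; y[1] = 4×1 + 1×1 = 5; y[2] = 1×1 + 4×1 = 5; y[3] = 4×1 = 4 → [4, 5, 5, 4] ✓

[1, 1]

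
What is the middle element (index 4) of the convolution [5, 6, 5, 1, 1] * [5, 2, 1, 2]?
Use y[k] = Σ_i a[i]·b[k-i] at k=4. y[4] = 6×2 + 5×1 + 1×2 + 1×5 = 24

24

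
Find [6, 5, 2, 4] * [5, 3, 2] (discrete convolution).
y[0] = 6×5 = 30; y[1] = 6×3 + 5×5 = 43; y[2] = 6×2 + 5×3 + 2×5 = 37; y[3] = 5×2 + 2×3 + 4×5 = 36; y[4] = 2×2 + 4×3 = 16; y[5] = 4×2 = 8

[30, 43, 37, 36, 16, 8]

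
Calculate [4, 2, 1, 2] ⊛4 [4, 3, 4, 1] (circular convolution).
Use y[k] = Σ_j x[j]·h[(k-j) mod 4]. y[0] = 4×4 + 2×1 + 1×4 + 2×3 = 28; y[1] = 4×3 + 2×4 + 1×1 + 2×4 = 29; y[2] = 4×4 + 2×3 + 1×4 + 2×1 = 28; y[3] = 4×1 + 2×4 + 1×3 + 2×4 = 23. Result: [28, 29, 28, 23]

[28, 29, 28, 23]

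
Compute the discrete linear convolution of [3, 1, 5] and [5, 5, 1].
y[0] = 3×5 = 15; y[1] = 3×5 + 1×5 = 20; y[2] = 3×1 + 1×5 + 5×5 = 33; y[3] = 1×1 + 5×5 = 26; y[4] = 5×1 = 5

[15, 20, 33, 26, 5]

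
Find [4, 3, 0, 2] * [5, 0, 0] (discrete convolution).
y[0] = 4×5 = 20; y[1] = 4×0 + 3×5 = 15; y[2] = 4×0 + 3×0 + 0×5 = 0; y[3] = 3×0 + 0×0 + 2×5 = 10; y[4] = 0×0 + 2×0 = 0; y[5] = 2×0 = 0

[20, 15, 0, 10, 0, 0]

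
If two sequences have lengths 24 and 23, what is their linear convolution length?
Linear/full convolution length: m + n - 1 = 24 + 23 - 1 = 46

46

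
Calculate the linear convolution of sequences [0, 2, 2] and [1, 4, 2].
y[0] = 0×1 = 0; y[1] = 0×4 + 2×1 = 2; y[2] = 0×2 + 2×4 + 2×1 = 10; y[3] = 2×2 + 2×4 = 12; y[4] = 2×2 = 4

[0, 2, 10, 12, 4]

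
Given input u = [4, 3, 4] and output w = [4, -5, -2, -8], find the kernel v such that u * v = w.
Output length 4 = len(u) + len(v) - 1 ⇒ len(v) = 2. Solve v forward using v[k] = (w[k] - Σ_{i≥1} u[i]·v[k-i]) / u[0]: v[0] = w[0] / u[0] = 4 / 4 = 1; v[1] = (w[1] - 3×1) / u[0] = (-5 - 3×1) / 4 = -2. So v = [1, -2]. Forward-check [4, 3, 4] * [1, -2]: w[0] = 4×1 = 4; w[1] = 4×-2 + 3×1 = -5; w[2] = 3×-2 + 4×1 = -2; w[3] = 4×-2 = -8 → [4, -5, -2, -8] ✓

[1, -2]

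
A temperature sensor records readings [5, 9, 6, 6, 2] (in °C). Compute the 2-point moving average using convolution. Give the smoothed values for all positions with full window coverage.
2-point moving average kernel = [1, 1]. Apply in 'valid' mode (full window coverage): avg[0] = (5 + 9) / 2 = 7.0; avg[1] = (9 + 6) / 2 = 7.5; avg[2] = (6 + 6) / 2 = 6.0; avg[3] = (6 + 2) / 2 = 4.0. Smoothed values: [7.0, 7.5, 6.0, 4.0]

[7.0, 7.5, 6.0, 4.0]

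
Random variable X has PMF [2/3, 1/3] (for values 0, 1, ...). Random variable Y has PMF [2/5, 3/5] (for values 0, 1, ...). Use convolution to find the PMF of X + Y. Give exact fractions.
P(X+Y=k) = Σ_i P(X=i)·P(Y=k-i) — a convolution of [2/3, 1/3] and [2/5, 3/5]. P(X+Y=0) = (2/3)×(2/5) = 4/15; P(X+Y=1) = (2/3)×(3/5) + (1/3)×(2/5) = 2/5 + 2/15 = 8/15; P(X+Y=2) = (1/3)×(3/5) = 1/5. PMF: [4/15, 8/15, 1/5] (sums to 1 ✓)

[4/15, 8/15, 1/5]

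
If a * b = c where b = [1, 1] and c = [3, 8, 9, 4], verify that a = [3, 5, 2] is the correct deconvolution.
Forward-compute [3, 5, 2] * [1, 1]: c[0] = 3×1 = 3; c[1] = 3×1 + 5×1 = 8; c[2] = 5×1 + 2×1 = 7; c[3] = 2×1 = 2 → [3, 8, 7, 2]. Does not match given c = [3, 8, 9, 4].

Not verified. [3, 5, 2] * [1, 1] = [3, 8, 7, 2], which differs from [3, 8, 9, 4] at index 2.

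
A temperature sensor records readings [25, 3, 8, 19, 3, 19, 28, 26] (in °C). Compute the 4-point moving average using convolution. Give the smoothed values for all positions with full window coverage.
4-point moving average kernel = [1, 1, 1, 1]. Apply in 'valid' mode (full window coverage): avg[0] = (25 + 3 + 8 + 19) / 4 = 13.75; avg[1] = (3 + 8 + 19 + 3) / 4 = 8.25; avg[2] = (8 + 19 + 3 + 19) / 4 = 12.25; avg[3] = (19 + 3 + 19 + 28) / 4 = 17.25; avg[4] = (3 + 19 + 28 + 26) / 4 = 19.0. Smoothed values: [13.75, 8.25, 12.25, 17.25, 19.0]

[13.75, 8.25, 12.25, 17.25, 19.0]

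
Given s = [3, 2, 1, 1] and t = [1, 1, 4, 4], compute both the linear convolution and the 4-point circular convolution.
Linear: y_lin[0] = 3×1 = 3; y_lin[1] = 3×1 + 2×1 = 5; y_lin[2] = 3×4 + 2×1 + 1×1 = 15; y_lin[3] = 3×4 + 2×4 + 1×1 + 1×1 = 22; y_lin[4] = 2×4 + 1×4 + 1×1 = 13; y_lin[5] = 1×4 + 1×4 = 8; y_lin[6] = 1×4 = 4 → [3, 5, 15, 22, 13, 8, 4]. Circular (length 4): y[0] = 3×1 + 2×4 + 1×4 + 1×1 = 16; y[1] = 3×1 + 2×1 + 1×4 + 1×4 = 13; y[2] = 3×4 + 2×1 + 1×1 + 1×4 = 19; y[3] = 3×4 + 2×4 + 1×1 + 1×1 = 22 → [16, 13, 19, 22]

Linear: [3, 5, 15, 22, 13, 8, 4], Circular: [16, 13, 19, 22]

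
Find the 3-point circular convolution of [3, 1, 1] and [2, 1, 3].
Use y[k] = Σ_j x[j]·h[(k-j) mod 3]. y[0] = 3×2 + 1×3 + 1×1 = 10; y[1] = 3×1 + 1×2 + 1×3 = 8; y[2] = 3×3 + 1×1 + 1×2 = 12. Result: [10, 8, 12]

[10, 8, 12]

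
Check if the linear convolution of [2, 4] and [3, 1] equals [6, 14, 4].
Recompute linear convolution of [2, 4] and [3, 1]: y[0] = 2×3 = 6; y[1] = 2×1 + 4×3 = 14; y[2] = 4×1 = 4 → [6, 14, 4]. Given [6, 14, 4] matches, so answer: Yes

Yes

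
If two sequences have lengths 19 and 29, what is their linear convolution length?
Linear/full convolution length: m + n - 1 = 19 + 29 - 1 = 47

47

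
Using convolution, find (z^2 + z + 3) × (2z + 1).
Ascending coefficients: a = [3, 1, 1], b = [1, 2]. c[0] = 3×1 = 3; c[1] = 3×2 + 1×1 = 7; c[2] = 1×2 + 1×1 = 3; c[3] = 1×2 = 2. Result coefficients: [3, 7, 3, 2] → 2z^3 + 3z^2 + 7z + 3

2z^3 + 3z^2 + 7z + 3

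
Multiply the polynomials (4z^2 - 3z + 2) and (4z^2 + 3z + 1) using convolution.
Ascending coefficients: a = [2, -3, 4], b = [1, 3, 4]. c[0] = 2×1 = 2; c[1] = 2×3 + -3×1 = 3; c[2] = 2×4 + -3×3 + 4×1 = 3; c[3] = -3×4 + 4×3 = 0; c[4] = 4×4 = 16. Result coefficients: [2, 3, 3, 0, 16] → 16z^4 + 3z^2 + 3z + 2

16z^4 + 3z^2 + 3z + 2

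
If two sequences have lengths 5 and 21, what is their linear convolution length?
Linear/full convolution length: m + n - 1 = 5 + 21 - 1 = 25

25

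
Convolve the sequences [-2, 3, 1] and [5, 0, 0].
y[0] = -2×5 = -10; y[1] = -2×0 + 3×5 = 15; y[2] = -2×0 + 3×0 + 1×5 = 5; y[3] = 3×0 + 1×0 = 0; y[4] = 1×0 = 0

[-10, 15, 5, 0, 0]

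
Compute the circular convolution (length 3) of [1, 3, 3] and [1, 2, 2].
Use y[k] = Σ_j f[j]·g[(k-j) mod 3]. y[0] = 1×1 + 3×2 + 3×2 = 13; y[1] = 1×2 + 3×1 + 3×2 = 11; y[2] = 1×2 + 3×2 + 3×1 = 11. Result: [13, 11, 11]

[13, 11, 11]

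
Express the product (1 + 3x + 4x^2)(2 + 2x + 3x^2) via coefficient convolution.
Ascending coefficients: a = [1, 3, 4], b = [2, 2, 3]. c[0] = 1×2 = 2; c[1] = 1×2 + 3×2 = 8; c[2] = 1×3 + 3×2 + 4×2 = 17; c[3] = 3×3 + 4×2 = 17; c[4] = 4×3 = 12. Result coefficients: [2, 8, 17, 17, 12] → 2 + 8x + 17x^2 + 17x^3 + 12x^4

2 + 8x + 17x^2 + 17x^3 + 12x^4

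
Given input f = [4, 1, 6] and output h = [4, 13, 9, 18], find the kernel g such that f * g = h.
Output length 4 = len(f) + len(g) - 1 ⇒ len(g) = 2. Solve g forward using g[k] = (h[k] - Σ_{i≥1} f[i]·g[k-i]) / f[0]: g[0] = h[0] / f[0] = 4 / 4 = 1; g[1] = (h[1] - 1×1) / f[0] = (13 - 1×1) / 4 = 3. So g = [1, 3]. Forward-check [4, 1, 6] * [1, 3]: h[0] = 4×1 = 4; h[1] = 4×3 + 1×1 = 13; h[2] = 1×3 + 6×1 = 9; h[3] = 6×3 = 18 → [4, 13, 9, 18] ✓

[1, 3]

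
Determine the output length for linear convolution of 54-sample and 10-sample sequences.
Linear/full convolution length: m + n - 1 = 54 + 10 - 1 = 63

63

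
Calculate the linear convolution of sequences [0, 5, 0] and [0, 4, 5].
y[0] = 0×0 = 0; y[1] = 0×4 + 5×0 = 0; y[2] = 0×5 + 5×4 + 0×0 = 20; y[3] = 5×5 + 0×4 = 25; y[4] = 0×5 = 0

[0, 0, 20, 25, 0]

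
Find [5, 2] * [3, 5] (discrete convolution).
y[0] = 5×3 = 15; y[1] = 5×5 + 2×3 = 31; y[2] = 2×5 = 10

[15, 31, 10]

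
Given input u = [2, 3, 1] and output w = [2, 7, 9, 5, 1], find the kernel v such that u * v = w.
Output length 5 = len(u) + len(v) - 1 ⇒ len(v) = 3. Solve v forward using v[k] = (w[k] - Σ_{i≥1} u[i]·v[k-i]) / u[0]: v[0] = w[0] / u[0] = 2 / 2 = 1; v[1] = (w[1] - 3×1) / u[0] = (7 - 3×1) / 2 = 2; v[2] = (w[2] - 3×2 - 1×1) / u[0] = (9 - 3×2 - 1×1) / 2 = 1. So v = [1, 2, 1]. Forward-check [2, 3, 1] * [1, 2, 1]: w[0] = 2×1 = 2; w[1] = 2×2 + 3×1 = 7; w[2] = 2×1 + 3×2 + 1×1 = 9; w[3] = 3×1 + 1×2 = 5; w[4] = 1×1 = 1 → [2, 7, 9, 5, 1] ✓

[1, 2, 1]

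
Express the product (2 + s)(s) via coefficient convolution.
Ascending coefficients: a = [2, 1], b = [0, 1]. c[0] = 2×0 = 0; c[1] = 2×1 + 1×0 = 2; c[2] = 1×1 = 1. Result coefficients: [0, 2, 1] → 2s + s^2

2s + s^2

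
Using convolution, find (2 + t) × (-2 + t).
Ascending coefficients: a = [2, 1], b = [-2, 1]. c[0] = 2×-2 = -4; c[1] = 2×1 + 1×-2 = 0; c[2] = 1×1 = 1. Result coefficients: [-4, 0, 1] → -4 + t^2

-4 + t^2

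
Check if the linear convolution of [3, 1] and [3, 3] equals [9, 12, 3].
Recompute linear convolution of [3, 1] and [3, 3]: y[0] = 3×3 = 9; y[1] = 3×3 + 1×3 = 12; y[2] = 1×3 = 3 → [9, 12, 3]. Given [9, 12, 3] matches, so answer: Yes

Yes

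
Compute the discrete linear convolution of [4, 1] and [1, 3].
y[0] = 4×1 = 4; y[1] = 4×3 + 1×1 = 13; y[2] = 1×3 = 3

[4, 13, 3]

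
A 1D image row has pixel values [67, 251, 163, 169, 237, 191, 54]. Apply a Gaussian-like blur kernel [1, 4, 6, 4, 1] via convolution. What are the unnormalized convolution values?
Convolve image row [67, 251, 163, 169, 237, 191, 54] with kernel [1, 4, 6, 4, 1]: y[0] = 67×1 = 67; y[1] = 67×4 + 251×1 = 519; y[2] = 67×6 + 251×4 + 163×1 = 1569; y[3] = 67×4 + 251×6 + 163×4 + 169×1 = 2595; y[4] = 67×1 + 251×4 + 163×6 + 169×4 + 237×1 = 2962; y[5] = 251×1 + 163×4 + 169×6 + 237×4 + 191×1 = 3056; y[6] = 163×1 + 169×4 + 237×6 + 191×4 + 54×1 = 3079; y[7] = 169×1 + 237×4 + 191×6 + 54×4 = 2479; y[8] = 237×1 + 191×4 + 54×6 = 1325; y[9] = 191×1 + 54×4 = 407; y[10] = 54×1 = 54 → [67, 519, 1569, 2595, 2962, 3056, 3079, 2479, 1325, 407, 54]. Normalization factor = sum(kernel) = 16.

[67, 519, 1569, 2595, 2962, 3056, 3079, 2479, 1325, 407, 54]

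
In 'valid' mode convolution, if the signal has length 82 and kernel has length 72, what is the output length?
'Valid' mode counts only positions where the kernel fully overlaps the signal: m - n + 1 = 82 - 72 + 1 = 11

11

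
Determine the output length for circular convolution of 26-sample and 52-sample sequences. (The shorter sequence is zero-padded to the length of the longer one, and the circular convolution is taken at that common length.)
Circular convolution (zero-padding the shorter input) has length max(m, n) = max(26, 52) = 52

52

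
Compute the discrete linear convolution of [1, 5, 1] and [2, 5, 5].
y[0] = 1×2 = 2; y[1] = 1×5 + 5×2 = 15; y[2] = 1×5 + 5×5 + 1×2 = 32; y[3] = 5×5 + 1×5 = 30; y[4] = 1×5 = 5

[2, 15, 32, 30, 5]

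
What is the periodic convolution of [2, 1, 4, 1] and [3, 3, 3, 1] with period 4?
Use y[k] = Σ_j u[j]·v[(k-j) mod 4]. y[0] = 2×3 + 1×1 + 4×3 + 1×3 = 22; y[1] = 2×3 + 1×3 + 4×1 + 1×3 = 16; y[2] = 2×3 + 1×3 + 4×3 + 1×1 = 22; y[3] = 2×1 + 1×3 + 4×3 + 1×3 = 20. Result: [22, 16, 22, 20]

[22, 16, 22, 20]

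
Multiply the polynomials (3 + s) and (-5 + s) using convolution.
Ascending coefficients: a = [3, 1], b = [-5, 1]. c[0] = 3×-5 = -15; c[1] = 3×1 + 1×-5 = -2; c[2] = 1×1 = 1. Result coefficients: [-15, -2, 1] → -15 - 2s + s^2

-15 - 2s + s^2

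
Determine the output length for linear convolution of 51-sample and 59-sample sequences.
Linear/full convolution length: m + n - 1 = 51 + 59 - 1 = 109

109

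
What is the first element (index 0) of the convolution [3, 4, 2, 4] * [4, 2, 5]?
Use y[k] = Σ_i a[i]·b[k-i] at k=0. y[0] = 3×4 = 12

12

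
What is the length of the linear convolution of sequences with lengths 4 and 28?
Linear/full convolution length: m + n - 1 = 4 + 28 - 1 = 31

31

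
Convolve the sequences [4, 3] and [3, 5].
y[0] = 4×3 = 12; y[1] = 4×5 + 3×3 = 29; y[2] = 3×5 = 15

[12, 29, 15]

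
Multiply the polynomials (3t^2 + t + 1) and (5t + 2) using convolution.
Ascending coefficients: a = [1, 1, 3], b = [2, 5]. c[0] = 1×2 = 2; c[1] = 1×5 + 1×2 = 7; c[2] = 1×5 + 3×2 = 11; c[3] = 3×5 = 15. Result coefficients: [2, 7, 11, 15] → 15t^3 + 11t^2 + 7t + 2

15t^3 + 11t^2 + 7t + 2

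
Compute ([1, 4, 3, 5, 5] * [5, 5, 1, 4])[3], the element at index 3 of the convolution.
Use y[k] = Σ_i a[i]·b[k-i] at k=3. y[3] = 1×4 + 4×1 + 3×5 + 5×5 = 48

48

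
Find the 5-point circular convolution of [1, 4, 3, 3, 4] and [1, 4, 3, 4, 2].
Use y[k] = Σ_j f[j]·g[(k-j) mod 5]. y[0] = 1×1 + 4×2 + 3×4 + 3×3 + 4×4 = 46; y[1] = 1×4 + 4×1 + 3×2 + 3×4 + 4×3 = 38; y[2] = 1×3 + 4×4 + 3×1 + 3×2 + 4×4 = 44; y[3] = 1×4 + 4×3 + 3×4 + 3×1 + 4×2 = 39; y[4] = 1×2 + 4×4 + 3×3 + 3×4 + 4×1 = 43. Result: [46, 38, 44, 39, 43]

[46, 38, 44, 39, 43]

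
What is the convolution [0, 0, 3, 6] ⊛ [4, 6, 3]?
y[0] = 0×4 = 0; y[1] = 0×6 + 0×4 = 0; y[2] = 0×3 + 0×6 + 3×4 = 12; y[3] = 0×3 + 3×6 + 6×4 = 42; y[4] = 3×3 + 6×6 = 45; y[5] = 6×3 = 18

[0, 0, 12, 42, 45, 18]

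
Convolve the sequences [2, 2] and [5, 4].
y[0] = 2×5 = 10; y[1] = 2×4 + 2×5 = 18; y[2] = 2×4 = 8

[10, 18, 8]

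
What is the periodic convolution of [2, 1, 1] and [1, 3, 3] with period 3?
Use y[k] = Σ_j f[j]·g[(k-j) mod 3]. y[0] = 2×1 + 1×3 + 1×3 = 8; y[1] = 2×3 + 1×1 + 1×3 = 10; y[2] = 2×3 + 1×3 + 1×1 = 10. Result: [8, 10, 10]

[8, 10, 10]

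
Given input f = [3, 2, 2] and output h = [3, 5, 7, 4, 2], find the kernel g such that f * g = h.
Output length 5 = len(f) + len(g) - 1 ⇒ len(g) = 3. Solve g forward using g[k] = (h[k] - Σ_{i≥1} f[i]·g[k-i]) / f[0]: g[0] = h[0] / f[0] = 3 / 3 = 1; g[1] = (h[1] - 2×1) / f[0] = (5 - 2×1) / 3 = 1; g[2] = (h[2] - 2×1 - 2×1) / f[0] = (7 - 2×1 - 2×1) / 3 = 1. So g = [1, 1, 1]. Forward-check [3, 2, 2] * [1, 1, 1]: h[0] = 3×1 = 3; h[1] = 3×1 + 2×1 = 5; h[2] = 3×1 + 2×1 + 2×1 = 7; h[3] = 2×1 + 2×1 = 4; h[4] = 2×1 = 2 → [3, 5, 7, 4, 2] ✓

[1, 1, 1]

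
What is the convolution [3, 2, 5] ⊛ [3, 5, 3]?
y[0] = 3×3 = 9; y[1] = 3×5 + 2×3 = 21; y[2] = 3×3 + 2×5 + 5×3 = 34; y[3] = 2×3 + 5×5 = 31; y[4] = 5×3 = 15

[9, 21, 34, 31, 15]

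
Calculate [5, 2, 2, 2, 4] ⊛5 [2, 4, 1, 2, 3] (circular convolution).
Use y[k] = Σ_j u[j]·v[(k-j) mod 5]. y[0] = 5×2 + 2×3 + 2×2 + 2×1 + 4×4 = 38; y[1] = 5×4 + 2×2 + 2×3 + 2×2 + 4×1 = 38; y[2] = 5×1 + 2×4 + 2×2 + 2×3 + 4×2 = 31; y[3] = 5×2 + 2×1 + 2×4 + 2×2 + 4×3 = 36; y[4] = 5×3 + 2×2 + 2×1 + 2×4 + 4×2 = 37. Result: [38, 38, 31, 36, 37]

[38, 38, 31, 36, 37]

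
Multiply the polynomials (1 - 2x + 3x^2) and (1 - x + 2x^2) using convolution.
Ascending coefficients: a = [1, -2, 3], b = [1, -1, 2]. c[0] = 1×1 = 1; c[1] = 1×-1 + -2×1 = -3; c[2] = 1×2 + -2×-1 + 3×1 = 7; c[3] = -2×2 + 3×-1 = -7; c[4] = 3×2 = 6. Result coefficients: [1, -3, 7, -7, 6] → 1 - 3x + 7x^2 - 7x^3 + 6x^4

1 - 3x + 7x^2 - 7x^3 + 6x^4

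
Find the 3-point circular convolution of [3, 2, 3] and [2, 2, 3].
Use y[k] = Σ_j u[j]·v[(k-j) mod 3]. y[0] = 3×2 + 2×3 + 3×2 = 18; y[1] = 3×2 + 2×2 + 3×3 = 19; y[2] = 3×3 + 2×2 + 3×2 = 19. Result: [18, 19, 19]

[18, 19, 19]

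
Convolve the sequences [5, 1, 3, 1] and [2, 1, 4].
y[0] = 5×2 = 10; y[1] = 5×1 + 1×2 = 7; y[2] = 5×4 + 1×1 + 3×2 = 27; y[3] = 1×4 + 3×1 + 1×2 = 9; y[4] = 3×4 + 1×1 = 13; y[5] = 1×4 = 4

[10, 7, 27, 9, 13, 4]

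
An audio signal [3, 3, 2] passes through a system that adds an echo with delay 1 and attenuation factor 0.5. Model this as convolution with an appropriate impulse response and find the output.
Direct-path + delayed-attenuated-path model → impulse response h = [1, 0.5] (1 at lag 0, 0.5 at lag 1). Output y[n] = x[n] + 0.5·x[n - 1] (with x[n] = 0 outside 0..2): y[0] = 3 + 0.5×0 = 3; y[1] = 3 + 0.5×3 = 4.5; y[2] = 2 + 0.5×3 = 3.5; y[3] = 0 + 0.5×2 = 1.0. So y = [3, 4.5, 3.5, 1.0]

[3, 4.5, 3.5, 1.0]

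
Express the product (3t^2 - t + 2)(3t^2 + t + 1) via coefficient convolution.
Ascending coefficients: a = [2, -1, 3], b = [1, 1, 3]. c[0] = 2×1 = 2; c[1] = 2×1 + -1×1 = 1; c[2] = 2×3 + -1×1 + 3×1 = 8; c[3] = -1×3 + 3×1 = 0; c[4] = 3×3 = 9. Result coefficients: [2, 1, 8, 0, 9] → 9t^4 + 8t^2 + t + 2

9t^4 + 8t^2 + t + 2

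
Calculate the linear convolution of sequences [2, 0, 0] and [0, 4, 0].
y[0] = 2×0 = 0; y[1] = 2×4 + 0×0 = 8; y[2] = 2×0 + 0×4 + 0×0 = 0; y[3] = 0×0 + 0×4 = 0; y[4] = 0×0 = 0

[0, 8, 0, 0, 0]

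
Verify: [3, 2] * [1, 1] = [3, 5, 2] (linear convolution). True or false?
Recompute linear convolution of [3, 2] and [1, 1]: y[0] = 3×1 = 3; y[1] = 3×1 + 2×1 = 5; y[2] = 2×1 = 2 → [3, 5, 2]. Given [3, 5, 2] matches, so answer: Yes

Yes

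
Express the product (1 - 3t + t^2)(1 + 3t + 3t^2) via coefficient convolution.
Ascending coefficients: a = [1, -3, 1], b = [1, 3, 3]. c[0] = 1×1 = 1; c[1] = 1×3 + -3×1 = 0; c[2] = 1×3 + -3×3 + 1×1 = -5; c[3] = -3×3 + 1×3 = -6; c[4] = 1×3 = 3. Result coefficients: [1, 0, -5, -6, 3] → 1 - 5t^2 - 6t^3 + 3t^4

1 - 5t^2 - 6t^3 + 3t^4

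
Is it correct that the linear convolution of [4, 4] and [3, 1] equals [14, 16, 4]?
Recompute linear convolution of [4, 4] and [3, 1]: y[0] = 4×3 = 12; y[1] = 4×1 + 4×3 = 16; y[2] = 4×1 = 4 → [12, 16, 4]. Compare to given [14, 16, 4]: they differ at index 0: given 14, correct 12, so answer: No

No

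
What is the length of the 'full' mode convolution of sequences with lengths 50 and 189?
Linear/full convolution length: m + n - 1 = 50 + 189 - 1 = 238

238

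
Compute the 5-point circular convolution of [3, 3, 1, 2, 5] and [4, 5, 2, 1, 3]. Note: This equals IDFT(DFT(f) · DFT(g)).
Either evaluate y[k] = Σ_j f[j]·g[(k-j) mod 5] directly, or use IDFT(DFT(f) · DFT(g)). y[0] = 3×4 + 3×3 + 1×1 + 2×2 + 5×5 = 51; y[1] = 3×5 + 3×4 + 1×3 + 2×1 + 5×2 = 42; y[2] = 3×2 + 3×5 + 1×4 + 2×3 + 5×1 = 36; y[3] = 3×1 + 3×2 + 1×5 + 2×4 + 5×3 = 37; y[4] = 3×3 + 3×1 + 1×2 + 2×5 + 5×4 = 44. Result: [51, 42, 36, 37, 44]

[51, 42, 36, 37, 44]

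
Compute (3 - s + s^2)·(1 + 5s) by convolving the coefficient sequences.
Ascending coefficients: a = [3, -1, 1], b = [1, 5]. c[0] = 3×1 = 3; c[1] = 3×5 + -1×1 = 14; c[2] = -1×5 + 1×1 = -4; c[3] = 1×5 = 5. Result coefficients: [3, 14, -4, 5] → 3 + 14s - 4s^2 + 5s^3

3 + 14s - 4s^2 + 5s^3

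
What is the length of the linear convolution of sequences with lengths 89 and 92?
Linear/full convolution length: m + n - 1 = 89 + 92 - 1 = 180

180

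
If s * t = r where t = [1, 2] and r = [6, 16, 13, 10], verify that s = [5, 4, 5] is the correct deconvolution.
Forward-compute [5, 4, 5] * [1, 2]: r[0] = 5×1 = 5; r[1] = 5×2 + 4×1 = 14; r[2] = 4×2 + 5×1 = 13; r[3] = 5×2 = 10 → [5, 14, 13, 10]. Does not match given r = [6, 16, 13, 10].

Not verified. [5, 4, 5] * [1, 2] = [5, 14, 13, 10], which differs from [6, 16, 13, 10] at index 0.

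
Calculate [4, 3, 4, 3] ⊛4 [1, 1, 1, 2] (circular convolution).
Use y[k] = Σ_j x[j]·h[(k-j) mod 4]. y[0] = 4×1 + 3×2 + 4×1 + 3×1 = 17; y[1] = 4×1 + 3×1 + 4×2 + 3×1 = 18; y[2] = 4×1 + 3×1 + 4×1 + 3×2 = 17; y[3] = 4×2 + 3×1 + 4×1 + 3×1 = 18. Result: [17, 18, 17, 18]

[17, 18, 17, 18]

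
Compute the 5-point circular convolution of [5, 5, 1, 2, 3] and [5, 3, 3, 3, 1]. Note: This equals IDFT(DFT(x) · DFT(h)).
Either evaluate y[k] = Σ_j x[j]·h[(k-j) mod 5] directly, or use IDFT(DFT(x) · DFT(h)). y[0] = 5×5 + 5×1 + 1×3 + 2×3 + 3×3 = 48; y[1] = 5×3 + 5×5 + 1×1 + 2×3 + 3×3 = 56; y[2] = 5×3 + 5×3 + 1×5 + 2×1 + 3×3 = 46; y[3] = 5×3 + 5×3 + 1×3 + 2×5 + 3×1 = 46; y[4] = 5×1 + 5×3 + 1×3 + 2×3 + 3×5 = 44. Result: [48, 56, 46, 46, 44]

[48, 56, 46, 46, 44]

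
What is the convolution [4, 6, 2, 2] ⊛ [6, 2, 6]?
y[0] = 4×6 = 24; y[1] = 4×2 + 6×6 = 44; y[2] = 4×6 + 6×2 + 2×6 = 48; y[3] = 6×6 + 2×2 + 2×6 = 52; y[4] = 2×6 + 2×2 = 16; y[5] = 2×6 = 12

[24, 44, 48, 52, 16, 12]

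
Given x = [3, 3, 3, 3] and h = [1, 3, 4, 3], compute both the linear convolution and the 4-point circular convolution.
Linear: y_lin[0] = 3×1 = 3; y_lin[1] = 3×3 + 3×1 = 12; y_lin[2] = 3×4 + 3×3 + 3×1 = 24; y_lin[3] = 3×3 + 3×4 + 3×3 + 3×1 = 33; y_lin[4] = 3×3 + 3×4 + 3×3 = 30; y_lin[5] = 3×3 + 3×4 = 21; y_lin[6] = 3×3 = 9 → [3, 12, 24, 33, 30, 21, 9]. Circular (length 4): y[0] = 3×1 + 3×3 + 3×4 + 3×3 = 33; y[1] = 3×3 + 3×1 + 3×3 + 3×4 = 33; y[2] = 3×4 + 3×3 + 3×1 + 3×3 = 33; y[3] = 3×3 + 3×4 + 3×3 + 3×1 = 33 → [33, 33, 33, 33]

Linear: [3, 12, 24, 33, 30, 21, 9], Circular: [33, 33, 33, 33]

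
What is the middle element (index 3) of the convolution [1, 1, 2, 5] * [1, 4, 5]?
Use y[k] = Σ_i a[i]·b[k-i] at k=3. y[3] = 1×5 + 2×4 + 5×1 = 18

18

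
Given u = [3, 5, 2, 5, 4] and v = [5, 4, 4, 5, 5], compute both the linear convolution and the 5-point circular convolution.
Linear: y_lin[0] = 3×5 = 15; y_lin[1] = 3×4 + 5×5 = 37; y_lin[2] = 3×4 + 5×4 + 2×5 = 42; y_lin[3] = 3×5 + 5×4 + 2×4 + 5×5 = 68; y_lin[4] = 3×5 + 5×5 + 2×4 + 5×4 + 4×5 = 88; y_lin[5] = 5×5 + 2×5 + 5×4 + 4×4 = 71; y_lin[6] = 2×5 + 5×5 + 4×4 = 51; y_lin[7] = 5×5 + 4×5 = 45; y_lin[8] = 4×5 = 20 → [15, 37, 42, 68, 88, 71, 51, 45, 20]. Circular (length 5): y[0] = 3×5 + 5×5 + 2×5 + 5×4 + 4×4 = 86; y[1] = 3×4 + 5×5 + 2×5 + 5×5 + 4×4 = 88; y[2] = 3×4 + 5×4 + 2×5 + 5×5 + 4×5 = 87; y[3] = 3×5 + 5×4 + 2×4 + 5×5 + 4×5 = 88; y[4] = 3×5 + 5×5 + 2×4 + 5×4 + 4×5 = 88 → [86, 88, 87, 88, 88]

Linear: [15, 37, 42, 68, 88, 71, 51, 45, 20], Circular: [86, 88, 87, 88, 88]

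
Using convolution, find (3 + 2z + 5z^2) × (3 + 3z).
Ascending coefficients: a = [3, 2, 5], b = [3, 3]. c[0] = 3×3 = 9; c[1] = 3×3 + 2×3 = 15; c[2] = 2×3 + 5×3 = 21; c[3] = 5×3 = 15. Result coefficients: [9, 15, 21, 15] → 9 + 15z + 21z^2 + 15z^3

9 + 15z + 21z^2 + 15z^3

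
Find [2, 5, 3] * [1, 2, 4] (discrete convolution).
y[0] = 2×1 = 2; y[1] = 2×2 + 5×1 = 9; y[2] = 2×4 + 5×2 + 3×1 = 21; y[3] = 5×4 + 3×2 = 26; y[4] = 3×4 = 12

[2, 9, 21, 26, 12]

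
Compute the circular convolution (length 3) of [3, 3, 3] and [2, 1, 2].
Use y[k] = Σ_j u[j]·v[(k-j) mod 3]. y[0] = 3×2 + 3×2 + 3×1 = 15; y[1] = 3×1 + 3×2 + 3×2 = 15; y[2] = 3×2 + 3×1 + 3×2 = 15. Result: [15, 15, 15]

[15, 15, 15]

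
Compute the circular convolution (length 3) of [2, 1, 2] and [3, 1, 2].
Use y[k] = Σ_j x[j]·h[(k-j) mod 3]. y[0] = 2×3 + 1×2 + 2×1 = 10; y[1] = 2×1 + 1×3 + 2×2 = 9; y[2] = 2×2 + 1×1 + 2×3 = 11. Result: [10, 9, 11]

[10, 9, 11]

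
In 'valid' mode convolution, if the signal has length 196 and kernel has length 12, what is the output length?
'Valid' mode counts only positions where the kernel fully overlaps the signal: m - n + 1 = 196 - 12 + 1 = 185

185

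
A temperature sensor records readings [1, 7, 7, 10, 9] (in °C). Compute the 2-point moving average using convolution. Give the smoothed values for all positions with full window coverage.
2-point moving average kernel = [1, 1]. Apply in 'valid' mode (full window coverage): avg[0] = (1 + 7) / 2 = 4.0; avg[1] = (7 + 7) / 2 = 7.0; avg[2] = (7 + 10) / 2 = 8.5; avg[3] = (10 + 9) / 2 = 9.5. Smoothed values: [4.0, 7.0, 8.5, 9.5]

[4.0, 7.0, 8.5, 9.5]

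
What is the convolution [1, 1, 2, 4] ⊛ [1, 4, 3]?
y[0] = 1×1 = 1; y[1] = 1×4 + 1×1 = 5; y[2] = 1×3 + 1×4 + 2×1 = 9; y[3] = 1×3 + 2×4 + 4×1 = 15; y[4] = 2×3 + 4×4 = 22; y[5] = 4×3 = 12

[1, 5, 9, 15, 22, 12]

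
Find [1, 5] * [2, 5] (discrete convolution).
y[0] = 1×2 = 2; y[1] = 1×5 + 5×2 = 15; y[2] = 5×5 = 25

[2, 15, 25]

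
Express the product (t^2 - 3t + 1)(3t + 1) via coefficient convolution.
Ascending coefficients: a = [1, -3, 1], b = [1, 3]. c[0] = 1×1 = 1; c[1] = 1×3 + -3×1 = 0; c[2] = -3×3 + 1×1 = -8; c[3] = 1×3 = 3. Result coefficients: [1, 0, -8, 3] → 3t^3 - 8t^2 + 1

3t^3 - 8t^2 + 1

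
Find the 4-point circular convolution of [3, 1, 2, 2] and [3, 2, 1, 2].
Use y[k] = Σ_j x[j]·h[(k-j) mod 4]. y[0] = 3×3 + 1×2 + 2×1 + 2×2 = 17; y[1] = 3×2 + 1×3 + 2×2 + 2×1 = 15; y[2] = 3×1 + 1×2 + 2×3 + 2×2 = 15; y[3] = 3×2 + 1×1 + 2×2 + 2×3 = 17. Result: [17, 15, 15, 17]

[17, 15, 15, 17]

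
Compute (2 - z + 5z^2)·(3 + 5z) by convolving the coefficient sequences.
Ascending coefficients: a = [2, -1, 5], b = [3, 5]. c[0] = 2×3 = 6; c[1] = 2×5 + -1×3 = 7; c[2] = -1×5 + 5×3 = 10; c[3] = 5×5 = 25. Result coefficients: [6, 7, 10, 25] → 6 + 7z + 10z^2 + 25z^3

6 + 7z + 10z^2 + 25z^3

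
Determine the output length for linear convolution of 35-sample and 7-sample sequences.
Linear/full convolution length: m + n - 1 = 35 + 7 - 1 = 41

41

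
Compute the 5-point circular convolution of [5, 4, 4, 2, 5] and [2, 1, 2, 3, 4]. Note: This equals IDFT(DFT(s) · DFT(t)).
Either evaluate y[k] = Σ_j s[j]·t[(k-j) mod 5] directly, or use IDFT(DFT(s) · DFT(t)). y[0] = 5×2 + 4×4 + 4×3 + 2×2 + 5×1 = 47; y[1] = 5×1 + 4×2 + 4×4 + 2×3 + 5×2 = 45; y[2] = 5×2 + 4×1 + 4×2 + 2×4 + 5×3 = 45; y[3] = 5×3 + 4×2 + 4×1 + 2×2 + 5×4 = 51; y[4] = 5×4 + 4×3 + 4×2 + 2×1 + 5×2 = 52. Result: [47, 45, 45, 51, 52]

[47, 45, 45, 51, 52]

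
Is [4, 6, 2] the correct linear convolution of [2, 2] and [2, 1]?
Recompute linear convolution of [2, 2] and [2, 1]: y[0] = 2×2 = 4; y[1] = 2×1 + 2×2 = 6; y[2] = 2×1 = 2 → [4, 6, 2]. Given [4, 6, 2] matches, so answer: Yes

Yes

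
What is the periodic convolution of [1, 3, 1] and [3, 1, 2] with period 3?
Use y[k] = Σ_j u[j]·v[(k-j) mod 3]. y[0] = 1×3 + 3×2 + 1×1 = 10; y[1] = 1×1 + 3×3 + 1×2 = 12; y[2] = 1×2 + 3×1 + 1×3 = 8. Result: [10, 12, 8]

[10, 12, 8]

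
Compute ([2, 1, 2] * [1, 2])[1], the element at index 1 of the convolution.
Use y[k] = Σ_i a[i]·b[k-i] at k=1. y[1] = 2×2 + 1×1 = 5

5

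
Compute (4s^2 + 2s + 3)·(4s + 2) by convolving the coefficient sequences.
Ascending coefficients: a = [3, 2, 4], b = [2, 4]. c[0] = 3×2 = 6; c[1] = 3×4 + 2×2 = 16; c[2] = 2×4 + 4×2 = 16; c[3] = 4×4 = 16. Result coefficients: [6, 16, 16, 16] → 16s^3 + 16s^2 + 16s + 6

16s^3 + 16s^2 + 16s + 6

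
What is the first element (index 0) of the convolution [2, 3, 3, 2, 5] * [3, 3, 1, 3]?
Use y[k] = Σ_i a[i]·b[k-i] at k=0. y[0] = 2×3 = 6

6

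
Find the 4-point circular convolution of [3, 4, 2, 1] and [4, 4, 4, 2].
Use y[k] = Σ_j x[j]·h[(k-j) mod 4]. y[0] = 3×4 + 4×2 + 2×4 + 1×4 = 32; y[1] = 3×4 + 4×4 + 2×2 + 1×4 = 36; y[2] = 3×4 + 4×4 + 2×4 + 1×2 = 38; y[3] = 3×2 + 4×4 + 2×4 + 1×4 = 34. Result: [32, 36, 38, 34]

[32, 36, 38, 34]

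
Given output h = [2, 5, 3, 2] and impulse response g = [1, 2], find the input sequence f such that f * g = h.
Deconvolve h=[2, 5, 3, 2] by g=[1, 2]. Since g[0]=1, solve forward: f[0] = h[0] / 1 = 2; f[1] = (h[1] - 2×2) / 1 = 1; f[2] = (h[2] - 1×2) / 1 = 1. So f = [2, 1, 1]. Check by forward convolution: h[0] = 2×1 = 2; h[1] = 2×2 + 1×1 = 5; h[2] = 1×2 + 1×1 = 3; h[3] = 1×2 = 2

[2, 1, 1]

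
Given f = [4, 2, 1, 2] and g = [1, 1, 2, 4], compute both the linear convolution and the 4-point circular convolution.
Linear: y_lin[0] = 4×1 = 4; y_lin[1] = 4×1 + 2×1 = 6; y_lin[2] = 4×2 + 2×1 + 1×1 = 11; y_lin[3] = 4×4 + 2×2 + 1×1 + 2×1 = 23; y_lin[4] = 2×4 + 1×2 + 2×1 = 12; y_lin[5] = 1×4 + 2×2 = 8; y_lin[6] = 2×4 = 8 → [4, 6, 11, 23, 12, 8, 8]. Circular (length 4): y[0] = 4×1 + 2×4 + 1×2 + 2×1 = 16; y[1] = 4×1 + 2×1 + 1×4 + 2×2 = 14; y[2] = 4×2 + 2×1 + 1×1 + 2×4 = 19; y[3] = 4×4 + 2×2 + 1×1 + 2×1 = 23 → [16, 14, 19, 23]

Linear: [4, 6, 11, 23, 12, 8, 8], Circular: [16, 14, 19, 23]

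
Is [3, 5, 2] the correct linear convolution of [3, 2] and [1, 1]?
Recompute linear convolution of [3, 2] and [1, 1]: y[0] = 3×1 = 3; y[1] = 3×1 + 2×1 = 5; y[2] = 2×1 = 2 → [3, 5, 2]. Given [3, 5, 2] matches, so answer: Yes

Yes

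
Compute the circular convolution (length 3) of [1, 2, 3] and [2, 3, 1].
Use y[k] = Σ_j u[j]·v[(k-j) mod 3]. y[0] = 1×2 + 2×1 + 3×3 = 13; y[1] = 1×3 + 2×2 + 3×1 = 10; y[2] = 1×1 + 2×3 + 3×2 = 13. Result: [13, 10, 13]

[13, 10, 13]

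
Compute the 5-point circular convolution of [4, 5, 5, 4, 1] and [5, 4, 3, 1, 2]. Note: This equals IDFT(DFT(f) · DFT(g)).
Either evaluate y[k] = Σ_j f[j]·g[(k-j) mod 5] directly, or use IDFT(DFT(f) · DFT(g)). y[0] = 4×5 + 5×2 + 5×1 + 4×3 + 1×4 = 51; y[1] = 4×4 + 5×5 + 5×2 + 4×1 + 1×3 = 58; y[2] = 4×3 + 5×4 + 5×5 + 4×2 + 1×1 = 66; y[3] = 4×1 + 5×3 + 5×4 + 4×5 + 1×2 = 61; y[4] = 4×2 + 5×1 + 5×3 + 4×4 + 1×5 = 49. Result: [51, 58, 66, 61, 49]

[51, 58, 66, 61, 49]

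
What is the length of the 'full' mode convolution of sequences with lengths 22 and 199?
Linear/full convolution length: m + n - 1 = 22 + 199 - 1 = 220

220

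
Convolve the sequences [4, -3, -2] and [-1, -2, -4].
y[0] = 4×-1 = -4; y[1] = 4×-2 + -3×-1 = -5; y[2] = 4×-4 + -3×-2 + -2×-1 = -8; y[3] = -3×-4 + -2×-2 = 16; y[4] = -2×-4 = 8

[-4, -5, -8, 16, 8]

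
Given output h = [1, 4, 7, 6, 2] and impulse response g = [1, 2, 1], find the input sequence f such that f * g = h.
Deconvolve h=[1, 4, 7, 6, 2] by g=[1, 2, 1]. Since g[0]=1, solve forward: f[0] = h[0] / 1 = 1; f[1] = (h[1] - 1×2) / 1 = 2; f[2] = (h[2] - 2×2 - 1×1) / 1 = 2. So f = [1, 2, 2]. Check by forward convolution: h[0] = 1×1 = 1; h[1] = 1×2 + 2×1 = 4; h[2] = 1×1 + 2×2 + 2×1 = 7; h[3] = 2×1 + 2×2 = 6; h[4] = 2×1 = 2

[1, 2, 2]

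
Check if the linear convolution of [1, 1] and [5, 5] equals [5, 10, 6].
Recompute linear convolution of [1, 1] and [5, 5]: y[0] = 1×5 = 5; y[1] = 1×5 + 1×5 = 10; y[2] = 1×5 = 5 → [5, 10, 5]. Compare to given [5, 10, 6]: they differ at index 2: given 6, correct 5, so answer: No

No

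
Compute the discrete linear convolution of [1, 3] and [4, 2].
y[0] = 1×4 = 4; y[1] = 1×2 + 3×4 = 14; y[2] = 3×2 = 6

[4, 14, 6]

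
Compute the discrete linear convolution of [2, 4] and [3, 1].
y[0] = 2×3 = 6; y[1] = 2×1 + 4×3 = 14; y[2] = 4×1 = 4

[6, 14, 4]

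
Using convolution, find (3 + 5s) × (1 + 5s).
Ascending coefficients: a = [3, 5], b = [1, 5]. c[0] = 3×1 = 3; c[1] = 3×5 + 5×1 = 20; c[2] = 5×5 = 25. Result coefficients: [3, 20, 25] → 3 + 20s + 25s^2

3 + 20s + 25s^2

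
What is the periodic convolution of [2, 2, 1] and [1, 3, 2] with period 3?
Use y[k] = Σ_j a[j]·b[(k-j) mod 3]. y[0] = 2×1 + 2×2 + 1×3 = 9; y[1] = 2×3 + 2×1 + 1×2 = 10; y[2] = 2×2 + 2×3 + 1×1 = 11. Result: [9, 10, 11]

[9, 10, 11]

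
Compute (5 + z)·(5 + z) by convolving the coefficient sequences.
Ascending coefficients: a = [5, 1], b = [5, 1]. c[0] = 5×5 = 25; c[1] = 5×1 + 1×5 = 10; c[2] = 1×1 = 1. Result coefficients: [25, 10, 1] → 25 + 10z + z^2

25 + 10z + z^2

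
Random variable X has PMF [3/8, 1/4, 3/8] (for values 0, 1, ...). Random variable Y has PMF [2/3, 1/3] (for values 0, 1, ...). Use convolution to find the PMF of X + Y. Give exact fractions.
P(X+Y=k) = Σ_i P(X=i)·P(Y=k-i) — a convolution of [3/8, 1/4, 3/8] and [2/3, 1/3]. P(X+Y=0) = (3/8)×(2/3) = 1/4; P(X+Y=1) = (3/8)×(1/3) + (1/4)×(2/3) = 1/8 + 1/6 = 7/24; P(X+Y=2) = (1/4)×(1/3) + (3/8)×(2/3) = 1/12 + 1/4 = 1/3; P(X+Y=3) = (3/8)×(1/3) = 1/8. PMF: [1/4, 7/24, 1/3, 1/8] (sums to 1 ✓)

[1/4, 7/24, 1/3, 1/8]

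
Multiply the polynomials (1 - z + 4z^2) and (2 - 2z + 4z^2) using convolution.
Ascending coefficients: a = [1, -1, 4], b = [2, -2, 4]. c[0] = 1×2 = 2; c[1] = 1×-2 + -1×2 = -4; c[2] = 1×4 + -1×-2 + 4×2 = 14; c[3] = -1×4 + 4×-2 = -12; c[4] = 4×4 = 16. Result coefficients: [2, -4, 14, -12, 16] → 2 - 4z + 14z^2 - 12z^3 + 16z^4

2 - 4z + 14z^2 - 12z^3 + 16z^4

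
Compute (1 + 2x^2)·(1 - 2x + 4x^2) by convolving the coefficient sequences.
Ascending coefficients: a = [1, 0, 2], b = [1, -2, 4]. c[0] = 1×1 = 1; c[1] = 1×-2 + 0×1 = -2; c[2] = 1×4 + 0×-2 + 2×1 = 6; c[3] = 0×4 + 2×-2 = -4; c[4] = 2×4 = 8. Result coefficients: [1, -2, 6, -4, 8] → 1 - 2x + 6x^2 - 4x^3 + 8x^4

1 - 2x + 6x^2 - 4x^3 + 8x^4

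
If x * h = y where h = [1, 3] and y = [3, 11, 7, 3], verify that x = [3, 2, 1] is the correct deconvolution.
Forward-compute [3, 2, 1] * [1, 3]: y[0] = 3×1 = 3; y[1] = 3×3 + 2×1 = 11; y[2] = 2×3 + 1×1 = 7; y[3] = 1×3 = 3 → [3, 11, 7, 3]. Matches given y = [3, 11, 7, 3], so verified.

Verified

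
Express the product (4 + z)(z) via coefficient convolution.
Ascending coefficients: a = [4, 1], b = [0, 1]. c[0] = 4×0 = 0; c[1] = 4×1 + 1×0 = 4; c[2] = 1×1 = 1. Result coefficients: [0, 4, 1] → 4z + z^2

4z + z^2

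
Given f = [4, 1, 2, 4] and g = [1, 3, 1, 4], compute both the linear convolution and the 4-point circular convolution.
Linear: y_lin[0] = 4×1 = 4; y_lin[1] = 4×3 + 1×1 = 13; y_lin[2] = 4×1 + 1×3 + 2×1 = 9; y_lin[3] = 4×4 + 1×1 + 2×3 + 4×1 = 27; y_lin[4] = 1×4 + 2×1 + 4×3 = 18; y_lin[5] = 2×4 + 4×1 = 12; y_lin[6] = 4×4 = 16 → [4, 13, 9, 27, 18, 12, 16]. Circular (length 4): y[0] = 4×1 + 1×4 + 2×1 + 4×3 = 22; y[1] = 4×3 + 1×1 + 2×4 + 4×1 = 25; y[2] = 4×1 + 1×3 + 2×1 + 4×4 = 25; y[3] = 4×4 + 1×1 + 2×3 + 4×1 = 27 → [22, 25, 25, 27]

Linear: [4, 13, 9, 27, 18, 12, 16], Circular: [22, 25, 25, 27]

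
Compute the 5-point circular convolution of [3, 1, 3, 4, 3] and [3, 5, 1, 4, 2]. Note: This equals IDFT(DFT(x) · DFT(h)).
Either evaluate y[k] = Σ_j x[j]·h[(k-j) mod 5] directly, or use IDFT(DFT(x) · DFT(h)). y[0] = 3×3 + 1×2 + 3×4 + 4×1 + 3×5 = 42; y[1] = 3×5 + 1×3 + 3×2 + 4×4 + 3×1 = 43; y[2] = 3×1 + 1×5 + 3×3 + 4×2 + 3×4 = 37; y[3] = 3×4 + 1×1 + 3×5 + 4×3 + 3×2 = 46; y[4] = 3×2 + 1×4 + 3×1 + 4×5 + 3×3 = 42. Result: [42, 43, 37, 46, 42]

[42, 43, 37, 46, 42]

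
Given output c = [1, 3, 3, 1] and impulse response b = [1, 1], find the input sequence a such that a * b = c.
Deconvolve c=[1, 3, 3, 1] by b=[1, 1]. Since b[0]=1, solve forward: a[0] = c[0] / 1 = 1; a[1] = (c[1] - 1×1) / 1 = 2; a[2] = (c[2] - 2×1) / 1 = 1. So a = [1, 2, 1]. Check by forward convolution: c[0] = 1×1 = 1; c[1] = 1×1 + 2×1 = 3; c[2] = 2×1 + 1×1 = 3; c[3] = 1×1 = 1

[1, 2, 1]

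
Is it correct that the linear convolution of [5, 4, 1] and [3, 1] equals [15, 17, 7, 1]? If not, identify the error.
Recompute linear convolution of [5, 4, 1] and [3, 1]: y[0] = 5×3 = 15; y[1] = 5×1 + 4×3 = 17; y[2] = 4×1 + 1×3 = 7; y[3] = 1×1 = 1 → [15, 17, 7, 1]. Given [15, 17, 7, 1] matches, so answer: Yes

Yes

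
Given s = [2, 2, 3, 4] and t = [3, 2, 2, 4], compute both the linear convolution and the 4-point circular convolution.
Linear: y_lin[0] = 2×3 = 6; y_lin[1] = 2×2 + 2×3 = 10; y_lin[2] = 2×2 + 2×2 + 3×3 = 17; y_lin[3] = 2×4 + 2×2 + 3×2 + 4×3 = 30; y_lin[4] = 2×4 + 3×2 + 4×2 = 22; y_lin[5] = 3×4 + 4×2 = 20; y_lin[6] = 4×4 = 16 → [6, 10, 17, 30, 22, 20, 16]. Circular (length 4): y[0] = 2×3 + 2×4 + 3×2 + 4×2 = 28; y[1] = 2×2 + 2×3 + 3×4 + 4×2 = 30; y[2] = 2×2 + 2×2 + 3×3 + 4×4 = 33; y[3] = 2×4 + 2×2 + 3×2 + 4×3 = 30 → [28, 30, 33, 30]

Linear: [6, 10, 17, 30, 22, 20, 16], Circular: [28, 30, 33, 30]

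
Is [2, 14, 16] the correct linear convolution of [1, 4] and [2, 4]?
Recompute linear convolution of [1, 4] and [2, 4]: y[0] = 1×2 = 2; y[1] = 1×4 + 4×2 = 12; y[2] = 4×4 = 16 → [2, 12, 16]. Compare to given [2, 14, 16]: they differ at index 1: given 14, correct 12, so answer: No

No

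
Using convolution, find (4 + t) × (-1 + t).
Ascending coefficients: a = [4, 1], b = [-1, 1]. c[0] = 4×-1 = -4; c[1] = 4×1 + 1×-1 = 3; c[2] = 1×1 = 1. Result coefficients: [-4, 3, 1] → -4 + 3t + t^2

-4 + 3t + t^2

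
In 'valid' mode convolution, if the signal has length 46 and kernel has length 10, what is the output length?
'Valid' mode counts only positions where the kernel fully overlaps the signal: m - n + 1 = 46 - 10 + 1 = 37

37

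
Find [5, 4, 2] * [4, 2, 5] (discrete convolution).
y[0] = 5×4 = 20; y[1] = 5×2 + 4×4 = 26; y[2] = 5×5 + 4×2 + 2×4 = 41; y[3] = 4×5 + 2×2 = 24; y[4] = 2×5 = 10

[20, 26, 41, 24, 10]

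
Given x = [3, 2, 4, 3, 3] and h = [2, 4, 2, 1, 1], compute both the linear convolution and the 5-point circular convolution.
Linear: y_lin[0] = 3×2 = 6; y_lin[1] = 3×4 + 2×2 = 16; y_lin[2] = 3×2 + 2×4 + 4×2 = 22; y_lin[3] = 3×1 + 2×2 + 4×4 + 3×2 = 29; y_lin[4] = 3×1 + 2×1 + 4×2 + 3×4 + 3×2 = 31; y_lin[5] = 2×1 + 4×1 + 3×2 + 3×4 = 24; y_lin[6] = 4×1 + 3×1 + 3×2 = 13; y_lin[7] = 3×1 + 3×1 = 6; y_lin[8] = 3×1 = 3 → [6, 16, 22, 29, 31, 24, 13, 6, 3]. Circular (length 5): y[0] = 3×2 + 2×1 + 4×1 + 3×2 + 3×4 = 30; y[1] = 3×4 + 2×2 + 4×1 + 3×1 + 3×2 = 29; y[2] = 3×2 + 2×4 + 4×2 + 3×1 + 3×1 = 28; y[3] = 3×1 + 2×2 + 4×4 + 3×2 + 3×1 = 32; y[4] = 3×1 + 2×1 + 4×2 + 3×4 + 3×2 = 31 → [30, 29, 28, 32, 31]

Linear: [6, 16, 22, 29, 31, 24, 13, 6, 3], Circular: [30, 29, 28, 32, 31]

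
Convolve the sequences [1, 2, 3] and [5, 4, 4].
y[0] = 1×5 = 5; y[1] = 1×4 + 2×5 = 14; y[2] = 1×4 + 2×4 + 3×5 = 27; y[3] = 2×4 + 3×4 = 20; y[4] = 3×4 = 12

[5, 14, 27, 20, 12]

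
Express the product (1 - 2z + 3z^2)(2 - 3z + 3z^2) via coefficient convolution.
Ascending coefficients: a = [1, -2, 3], b = [2, -3, 3]. c[0] = 1×2 = 2; c[1] = 1×-3 + -2×2 = -7; c[2] = 1×3 + -2×-3 + 3×2 = 15; c[3] = -2×3 + 3×-3 = -15; c[4] = 3×3 = 9. Result coefficients: [2, -7, 15, -15, 9] → 2 - 7z + 15z^2 - 15z^3 + 9z^4

2 - 7z + 15z^2 - 15z^3 + 9z^4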